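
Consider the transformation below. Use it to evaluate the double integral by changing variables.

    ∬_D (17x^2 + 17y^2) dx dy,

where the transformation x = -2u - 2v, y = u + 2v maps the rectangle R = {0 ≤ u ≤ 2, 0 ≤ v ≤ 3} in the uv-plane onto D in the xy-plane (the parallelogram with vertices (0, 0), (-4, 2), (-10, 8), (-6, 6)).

Compute the Jacobian determinant of (x, y) with respect to (u, v):

    ∂(x,y)/∂(u,v) = | -2  -2 | = (-2)(2) - (-2)(1) = -2.
                   | 1  2 |

Its absolute value is |J| = 2 (the area scaling factor).

Substituting x = -2u - 2v, y = u + 2v into the integrand,

    17x^2 + 17y^2 → 85u^2 + 204u v + 136v^2,

so the integral becomes

    ∬_R (85u^2 + 204u v + 136v^2) · |J| du dv = ∫_0^2 ∫_0^3 (170u^2 + 408u v + 272v^2) dv du.

Inner (v): 510u^2 + 1836u + 2448.
Outer (u): 9928.

Therefore ∬_D (17x^2 + 17y^2) dx dy = 9928.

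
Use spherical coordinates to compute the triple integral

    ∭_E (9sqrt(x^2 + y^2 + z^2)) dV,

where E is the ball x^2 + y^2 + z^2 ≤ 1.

In spherical coordinates, x = ρ sin(φ) cos(θ), y = ρ sin(φ) sin(θ), z = ρ cos(φ), and dV = ρ^2 sin(φ) dρ dφ dθ.

The integrand becomes 9ρ, so

    ∭_E (9sqrt(x^2 + y^2 + z^2)) dV = ∫_{0}^{2π} ∫_{0}^{π} ∫_{0}^{1} (9ρ) · ρ^2 sin(φ) dρ dφ dθ.

Inner (ρ): 9sin(φ)/4.
Middle (φ): 9/2.
Outer (θ): 9π.

Therefore the triple integral equals 9π.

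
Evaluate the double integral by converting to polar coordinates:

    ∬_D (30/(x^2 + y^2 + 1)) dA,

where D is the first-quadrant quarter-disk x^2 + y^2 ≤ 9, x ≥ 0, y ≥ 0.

The region D is 0 ≤ r ≤ 3, 0 ≤ θ ≤ π/2 in polar coordinates, where x = r cos(θ), y = r sin(θ), and dA = r dr dθ.

Under the substitution, the integrand becomes 30/(r^2 + 1), so

    ∬_D (30/(x^2 + y^2 + 1)) dA = ∫_{0}^{π/2} ∫_{0}^{3} (30/(r^2 + 1)) · r dr dθ.

Inner integral (in r): ∫_{0}^{3} (30/(r^2 + 1)) · r dr = log(1000000000000000).

Outer integral (in θ): ∫_{0}^{π/2} (log(1000000000000000)) dθ = log(1000000000000000^(π/2)).

Therefore ∬_D (30/(x^2 + y^2 + 1)) dA = log(1000000000000000^(π/2)).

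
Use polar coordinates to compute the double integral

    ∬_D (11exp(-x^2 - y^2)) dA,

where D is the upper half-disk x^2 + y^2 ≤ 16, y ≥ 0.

The region D is 0 ≤ r ≤ 4, 0 ≤ θ ≤ π in polar coordinates, where x = r cos(θ), y = r sin(θ), and dA = r dr dθ.

Under the substitution, the integrand becomes 11exp(-r^2), so

    ∬_D (11exp(-x^2 - y^2)) dA = ∫_{0}^{π} ∫_{0}^{4} (11exp(-r^2)) · r dr dθ.

Inner integral (in r): ∫_{0}^{4} (11exp(-r^2)) · r dr = 11/2 - 11exp(-16)/2.

Outer integral (in θ): ∫_{0}^{π} (11/2 - 11exp(-16)/2) dθ = -11π (1 - exp(16))exp(-16)/2.

Therefore ∬_D (11exp(-x^2 - y^2)) dA = -11π (1 - exp(16))exp(-16)/2.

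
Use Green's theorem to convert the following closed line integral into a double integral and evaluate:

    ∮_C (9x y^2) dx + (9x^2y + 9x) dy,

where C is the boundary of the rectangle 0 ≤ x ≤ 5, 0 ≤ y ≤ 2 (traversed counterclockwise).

Green's theorem converts the closed line integral into a double integral over the enclosed region D:

    ∮_C P dx + Q dy = ∬_D (∂Q/∂x - ∂P/∂y) dA.

Here P = 9x y^2, Q = 9x^2y + 9x, so

    ∂Q/∂x = 18x y + 9,    ∂P/∂y = 18x y,
    ∂Q/∂x - ∂P/∂y = 9.

D is the region 0 ≤ x ≤ 5, 0 ≤ y ≤ 2. Evaluating the double integral:

    ∬_D (9) dA = ∫_0^{5} ∫_0^{2} (9) dy dx.

Inner (y from 0 to 2): 18.
Outer (x from 0 to 5): 90.

Therefore ∮_C P dx + Q dy = 90.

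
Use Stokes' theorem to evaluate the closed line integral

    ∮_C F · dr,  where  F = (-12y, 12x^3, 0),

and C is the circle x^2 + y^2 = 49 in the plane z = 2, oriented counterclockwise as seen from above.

Let S be the flat disk x^2 + y^2 ≤ 49 in the plane z = 2, with upward unit normal n̂ = ẑ. By Stokes' theorem,

    ∮_C F · dr = ∬_S (∇ × F) · n̂ dS = ∬_D (curl F)_z dA,

where D is the disk x^2 + y^2 ≤ 49.

Compute the curl of F = (-12y, 12x^3, 0):
    (∇ × F)_x = ∂F_z/∂y - ∂F_y/∂z = 0,
    (∇ × F)_y = ∂F_x/∂z - ∂F_z/∂x = 0,
    (∇ × F)_z = ∂F_y/∂x - ∂F_x/∂y = 36x^2 + 12.

On z = 2, (curl F)_z = 36x^2 + 12.

Convert to polar (x = r cos θ, y = r sin θ, dA = r dr dθ); the integrand becomes 36r^2cos(θ)^2 + 12, so

    ∬_D (curl F)_z dA = ∫_0^{2π} ∫_0^{7} (36r^2cos(θ)^2 + 12) · r dr dθ.

Inner (r from 0 to 7): 21609cos(θ)^2 + 294.
Outer (θ from 0 to 2π): 22197π.

Therefore ∮_C F · dr = 22197π.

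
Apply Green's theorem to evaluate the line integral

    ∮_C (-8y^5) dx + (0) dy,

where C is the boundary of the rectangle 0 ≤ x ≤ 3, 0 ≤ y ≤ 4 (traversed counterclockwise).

Green's theorem converts the closed line integral into a double integral over the enclosed region D:

    ∮_C P dx + Q dy = ∬_D (∂Q/∂x - ∂P/∂y) dA.

Here P = -8y^5, Q = 0, so

    ∂Q/∂x = 0,    ∂P/∂y = -40y^4,
    ∂Q/∂x - ∂P/∂y = 40y^4.

D is the region 0 ≤ x ≤ 3, 0 ≤ y ≤ 4. Evaluating the double integral:

    ∬_D (40y^4) dA = ∫_0^{3} ∫_0^{4} (40y^4) dy dx.

Inner (y from 0 to 4): 8192.
Outer (x from 0 to 3): 24576.

Therefore ∮_C P dx + Q dy = 24576.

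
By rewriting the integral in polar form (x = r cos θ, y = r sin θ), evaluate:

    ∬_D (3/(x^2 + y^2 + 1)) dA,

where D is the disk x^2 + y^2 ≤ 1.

The region D is 0 ≤ r ≤ 1, 0 ≤ θ ≤ 2π in polar coordinates, where x = r cos(θ), y = r sin(θ), and dA = r dr dθ.

Under the substitution, the integrand becomes 3/(r^2 + 1), so

    ∬_D (3/(x^2 + y^2 + 1)) dA = ∫_{0}^{2π} ∫_{0}^{1} (3/(r^2 + 1)) · r dr dθ.

Inner integral (in r): ∫_{0}^{1} (3/(r^2 + 1)) · r dr = 3log(2)/2.

Outer integral (in θ): ∫_{0}^{2π} (3log(2)/2) dθ = 3π log(2).

Therefore ∬_D (3/(x^2 + y^2 + 1)) dA = 3π log(2).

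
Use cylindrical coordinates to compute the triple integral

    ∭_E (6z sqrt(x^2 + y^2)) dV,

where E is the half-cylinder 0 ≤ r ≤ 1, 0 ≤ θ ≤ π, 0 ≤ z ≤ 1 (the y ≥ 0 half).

In cylindrical coordinates, x = r cos(θ), y = r sin(θ), z = z, and dV = r dr dθ dz.

The integrand becomes 6r z, so

    ∭_E (6z sqrt(x^2 + y^2)) dV = ∫_{0}^{π} ∫_{0}^{1} ∫_{0}^{1} (6r z) · r dz dr dθ.

Inner (z): 3r^2.
Middle (r from 0 to 1): 1.
Outer (θ): π.

Therefore the triple integral equals π.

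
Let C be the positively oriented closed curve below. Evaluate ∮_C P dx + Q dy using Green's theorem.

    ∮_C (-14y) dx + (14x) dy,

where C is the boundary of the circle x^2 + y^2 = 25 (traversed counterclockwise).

Green's theorem converts the closed line integral into a double integral over the enclosed region D:

    ∮_C P dx + Q dy = ∬_D (∂Q/∂x - ∂P/∂y) dA.

Here P = -14y, Q = 14x, so

    ∂Q/∂x = 14,    ∂P/∂y = -14,
    ∂Q/∂x - ∂P/∂y = 28.

D is the region x^2 + y^2 ≤ 25. Evaluating the double integral:

In polar coordinates (x = r cos θ, y = r sin θ, dA = r dr dθ) the integrand becomes 28, so

    ∬_D (28) dA = ∫_0^{2π} ∫_0^{5} (28) · r dr dθ.

Inner (r from 0 to 5): 350.
Outer (θ from 0 to 2π): 700π.

Therefore ∮_C P dx + Q dy = 700π.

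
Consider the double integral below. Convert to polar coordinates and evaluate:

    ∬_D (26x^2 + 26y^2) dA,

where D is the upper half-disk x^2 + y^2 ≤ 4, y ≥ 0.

The region D is 0 ≤ r ≤ 2, 0 ≤ θ ≤ π in polar coordinates, where x = r cos(θ), y = r sin(θ), and dA = r dr dθ.

Under the substitution, the integrand becomes 26r^2, so

    ∬_D (26x^2 + 26y^2) dA = ∫_{0}^{π} ∫_{0}^{2} (26r^2) · r dr dθ.

Inner integral (in r): ∫_{0}^{2} (26r^2) · r dr = 104.

Outer integral (in θ): ∫_{0}^{π} (104) dθ = 104π.

Therefore ∬_D (26x^2 + 26y^2) dA = 104π.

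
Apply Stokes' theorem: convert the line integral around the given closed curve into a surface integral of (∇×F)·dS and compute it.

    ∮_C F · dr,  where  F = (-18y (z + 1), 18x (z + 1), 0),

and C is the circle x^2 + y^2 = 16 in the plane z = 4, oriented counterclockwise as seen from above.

Let S be the flat disk x^2 + y^2 ≤ 16 in the plane z = 4, with upward unit normal n̂ = ẑ. By Stokes' theorem,

    ∮_C F · dr = ∬_S (∇ × F) · n̂ dS = ∬_D (curl F)_z dA,

where D is the disk x^2 + y^2 ≤ 16.

Compute the curl of F = (-18y (z + 1), 18x (z + 1), 0):
    (∇ × F)_x = ∂F_z/∂y - ∂F_y/∂z = -18x,
    (∇ × F)_y = ∂F_x/∂z - ∂F_z/∂x = -18y,
    (∇ × F)_z = ∂F_y/∂x - ∂F_x/∂y = 36z + 36.

On z = 4, (curl F)_z = 180.

Convert to polar (x = r cos θ, y = r sin θ, dA = r dr dθ); the integrand becomes 180, so

    ∬_D (curl F)_z dA = ∫_0^{2π} ∫_0^{4} (180) · r dr dθ.

Inner (r from 0 to 4): 1440.
Outer (θ from 0 to 2π): 2880π.

Therefore ∮_C F · dr = 2880π.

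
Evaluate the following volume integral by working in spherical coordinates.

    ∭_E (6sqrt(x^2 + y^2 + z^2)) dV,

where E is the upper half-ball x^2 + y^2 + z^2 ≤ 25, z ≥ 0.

In spherical coordinates, x = ρ sin(φ) cos(θ), y = ρ sin(φ) sin(θ), z = ρ cos(φ), and dV = ρ^2 sin(φ) dρ dφ dθ.

The integrand becomes 6ρ, so

    ∭_E (6sqrt(x^2 + y^2 + z^2)) dV = ∫_{0}^{2π} ∫_{0}^{π/2} ∫_{0}^{5} (6ρ) · ρ^2 sin(φ) dρ dφ dθ.

Inner (ρ): 1875sin(φ)/2.
Middle (φ): 1875/2.
Outer (θ): 1875π.

Therefore the triple integral equals 1875π.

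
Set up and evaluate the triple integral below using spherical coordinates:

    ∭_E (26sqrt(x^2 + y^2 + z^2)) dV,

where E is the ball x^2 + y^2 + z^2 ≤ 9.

In spherical coordinates, x = ρ sin(φ) cos(θ), y = ρ sin(φ) sin(θ), z = ρ cos(φ), and dV = ρ^2 sin(φ) dρ dφ dθ.

The integrand becomes 26ρ, so

    ∭_E (26sqrt(x^2 + y^2 + z^2)) dV = ∫_{0}^{2π} ∫_{0}^{π} ∫_{0}^{3} (26ρ) · ρ^2 sin(φ) dρ dφ dθ.

Inner (ρ): 1053sin(φ)/2.
Middle (φ): 1053.
Outer (θ): 2106π.

Therefore the triple integral equals 2106π.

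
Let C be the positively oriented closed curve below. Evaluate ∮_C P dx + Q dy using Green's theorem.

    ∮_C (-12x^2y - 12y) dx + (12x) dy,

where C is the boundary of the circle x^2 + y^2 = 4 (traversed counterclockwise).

Green's theorem converts the closed line integral into a double integral over the enclosed region D:

    ∮_C P dx + Q dy = ∬_D (∂Q/∂x - ∂P/∂y) dA.

Here P = -12x^2y - 12y, Q = 12x, so

    ∂Q/∂x = 12,    ∂P/∂y = -12x^2 - 12,
    ∂Q/∂x - ∂P/∂y = 12x^2 + 24.

D is the region x^2 + y^2 ≤ 4. Evaluating the double integral:

In polar coordinates (x = r cos θ, y = r sin θ, dA = r dr dθ) the integrand becomes 12r^2cos(θ)^2 + 24, so

    ∬_D (12x^2 + 24) dA = ∫_0^{2π} ∫_0^{2} (12r^2cos(θ)^2 + 24) · r dr dθ.

Inner (r from 0 to 2): 48cos(θ)^2 + 48.
Outer (θ from 0 to 2π): 144π.

Therefore ∮_C P dx + Q dy = 144π.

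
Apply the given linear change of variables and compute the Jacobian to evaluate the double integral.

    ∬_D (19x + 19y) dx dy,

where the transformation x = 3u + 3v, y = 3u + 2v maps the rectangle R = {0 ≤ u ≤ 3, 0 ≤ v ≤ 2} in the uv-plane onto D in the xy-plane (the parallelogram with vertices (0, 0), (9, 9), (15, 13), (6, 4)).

Compute the Jacobian determinant of (x, y) with respect to (u, v):

    ∂(x,y)/∂(u,v) = | 3  3 | = (3)(2) - (3)(3) = -3.
                   | 3  2 |

Its absolute value is |J| = 3 (the area scaling factor).

Substituting x = 3u + 3v, y = 3u + 2v into the integrand,

    19x + 19y → 114u + 95v,

so the integral becomes

    ∬_R (114u + 95v) · |J| du dv = ∫_0^3 ∫_0^2 (342u + 285v) dv du.

Inner (v): 684u + 570.
Outer (u): 4788.

Therefore ∬_D (19x + 19y) dx dy = 4788.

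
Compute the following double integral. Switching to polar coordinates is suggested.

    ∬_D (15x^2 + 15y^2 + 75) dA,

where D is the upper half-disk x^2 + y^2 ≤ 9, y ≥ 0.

The region D is 0 ≤ r ≤ 3, 0 ≤ θ ≤ π in polar coordinates, where x = r cos(θ), y = r sin(θ), and dA = r dr dθ.

Under the substitution, the integrand becomes 15r^2 + 75, so

    ∬_D (15x^2 + 15y^2 + 75) dA = ∫_{0}^{π} ∫_{0}^{3} (15r^2 + 75) · r dr dθ.

Inner integral (in r): ∫_{0}^{3} (15r^2 + 75) · r dr = 2565/4.

Outer integral (in θ): ∫_{0}^{π} (2565/4) dθ = 2565π/4.

Therefore ∬_D (15x^2 + 15y^2 + 75) dA = 2565π/4.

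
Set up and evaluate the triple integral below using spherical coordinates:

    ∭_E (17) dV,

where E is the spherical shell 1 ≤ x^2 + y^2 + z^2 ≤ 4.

In spherical coordinates, x = ρ sin(φ) cos(θ), y = ρ sin(φ) sin(θ), z = ρ cos(φ), and dV = ρ^2 sin(φ) dρ dφ dθ.

The integrand becomes 17, so

    ∭_E (17) dV = ∫_{0}^{2π} ∫_{0}^{π} ∫_{1}^{2} (17) · ρ^2 sin(φ) dρ dφ dθ.

Inner (ρ): 119sin(φ)/3.
Middle (φ): 238/3.
Outer (θ): 476π/3.

Therefore the triple integral equals 476π/3.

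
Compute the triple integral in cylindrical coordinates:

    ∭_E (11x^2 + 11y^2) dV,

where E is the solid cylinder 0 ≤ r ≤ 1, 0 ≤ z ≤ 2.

In cylindrical coordinates, x = r cos(θ), y = r sin(θ), z = z, and dV = r dr dθ dz.

The integrand becomes 11r^2, so

    ∭_E (11x^2 + 11y^2) dV = ∫_{0}^{2π} ∫_{0}^{1} ∫_{0}^{2} (11r^2) · r dz dr dθ.

Inner (z): 22r^3.
Middle (r from 0 to 1): 11/2.
Outer (θ): 11π.

Therefore the triple integral equals 11π.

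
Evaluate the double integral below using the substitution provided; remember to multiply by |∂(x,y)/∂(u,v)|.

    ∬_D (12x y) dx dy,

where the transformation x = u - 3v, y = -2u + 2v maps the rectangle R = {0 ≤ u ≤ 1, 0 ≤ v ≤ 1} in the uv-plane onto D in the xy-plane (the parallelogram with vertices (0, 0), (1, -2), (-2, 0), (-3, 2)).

Compute the Jacobian determinant of (x, y) with respect to (u, v):

    ∂(x,y)/∂(u,v) = | 1  -3 | = (1)(2) - (-3)(-2) = -4.
                   | -2  2 |

Its absolute value is |J| = 4 (the area scaling factor).

Substituting x = u - 3v, y = -2u + 2v into the integrand,

    12x y → -24u^2 + 96u v - 72v^2,

so the integral becomes

    ∬_R (-24u^2 + 96u v - 72v^2) · |J| du dv = ∫_0^1 ∫_0^1 (-96u^2 + 384u v - 288v^2) dv du.

Inner (v): -96u^2 + 192u - 96.
Outer (u): -32.

Therefore ∬_D (12x y) dx dy = -32.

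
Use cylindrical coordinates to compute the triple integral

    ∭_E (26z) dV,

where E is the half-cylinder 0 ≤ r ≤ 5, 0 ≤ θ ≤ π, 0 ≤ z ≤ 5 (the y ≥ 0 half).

In cylindrical coordinates, x = r cos(θ), y = r sin(θ), z = z, and dV = r dr dθ dz.

The integrand becomes 26z, so

    ∭_E (26z) dV = ∫_{0}^{π} ∫_{0}^{5} ∫_{0}^{5} (26z) · r dz dr dθ.

Inner (z): 325r.
Middle (r from 0 to 5): 8125/2.
Outer (θ): 8125π/2.

Therefore the triple integral equals 8125π/2.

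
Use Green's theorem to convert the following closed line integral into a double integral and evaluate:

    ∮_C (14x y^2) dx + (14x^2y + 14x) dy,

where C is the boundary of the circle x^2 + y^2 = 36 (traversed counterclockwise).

Green's theorem converts the closed line integral into a double integral over the enclosed region D:

    ∮_C P dx + Q dy = ∬_D (∂Q/∂x - ∂P/∂y) dA.

Here P = 14x y^2, Q = 14x^2y + 14x, so

    ∂Q/∂x = 28x y + 14,    ∂P/∂y = 28x y,
    ∂Q/∂x - ∂P/∂y = 14.

D is the region x^2 + y^2 ≤ 36. Evaluating the double integral:

In polar coordinates (x = r cos θ, y = r sin θ, dA = r dr dθ) the integrand becomes 14, so

    ∬_D (14) dA = ∫_0^{2π} ∫_0^{6} (14) · r dr dθ.

Inner (r from 0 to 6): 252.
Outer (θ from 0 to 2π): 504π.

Therefore ∮_C P dx + Q dy = 504π.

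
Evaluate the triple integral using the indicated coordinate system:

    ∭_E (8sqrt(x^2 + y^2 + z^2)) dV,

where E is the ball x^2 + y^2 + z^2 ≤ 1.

In spherical coordinates, x = ρ sin(φ) cos(θ), y = ρ sin(φ) sin(θ), z = ρ cos(φ), and dV = ρ^2 sin(φ) dρ dφ dθ.

The integrand becomes 8ρ, so

    ∭_E (8sqrt(x^2 + y^2 + z^2)) dV = ∫_{0}^{2π} ∫_{0}^{π} ∫_{0}^{1} (8ρ) · ρ^2 sin(φ) dρ dφ dθ.

Inner (ρ): 2sin(φ).
Middle (φ): 4.
Outer (θ): 8π.

Therefore the triple integral equals 8π.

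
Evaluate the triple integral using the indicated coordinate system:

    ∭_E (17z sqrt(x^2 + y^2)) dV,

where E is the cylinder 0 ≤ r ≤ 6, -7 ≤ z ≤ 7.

In cylindrical coordinates, x = r cos(θ), y = r sin(θ), z = z, and dV = r dr dθ dz.

The integrand becomes 17r z, so

    ∭_E (17z sqrt(x^2 + y^2)) dV = ∫_{0}^{2π} ∫_{0}^{6} ∫_{-7}^{7} (17r z) · r dz dr dθ.

Inner (z): 0.
Middle (r from 0 to 6): 0.
Outer (θ): 0.

Therefore the triple integral equals 0.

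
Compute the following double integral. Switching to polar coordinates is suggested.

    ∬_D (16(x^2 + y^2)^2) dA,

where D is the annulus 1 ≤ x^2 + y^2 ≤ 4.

The region D is 1 ≤ r ≤ 2, 0 ≤ θ ≤ 2π in polar coordinates, where x = r cos(θ), y = r sin(θ), and dA = r dr dθ.

Under the substitution, the integrand becomes 16r^4, so

    ∬_D (16(x^2 + y^2)^2) dA = ∫_{0}^{2π} ∫_{1}^{2} (16r^4) · r dr dθ.

Inner integral (in r): ∫_{1}^{2} (16r^4) · r dr = 168.

Outer integral (in θ): ∫_{0}^{2π} (168) dθ = 336π.

Therefore ∬_D (16(x^2 + y^2)^2) dA = 336π.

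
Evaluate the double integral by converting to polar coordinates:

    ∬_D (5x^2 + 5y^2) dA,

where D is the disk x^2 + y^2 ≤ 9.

The region D is 0 ≤ r ≤ 3, 0 ≤ θ ≤ 2π in polar coordinates, where x = r cos(θ), y = r sin(θ), and dA = r dr dθ.

Under the substitution, the integrand becomes 5r^2, so

    ∬_D (5x^2 + 5y^2) dA = ∫_{0}^{2π} ∫_{0}^{3} (5r^2) · r dr dθ.

Inner integral (in r): ∫_{0}^{3} (5r^2) · r dr = 405/4.

Outer integral (in θ): ∫_{0}^{2π} (405/4) dθ = 405π/2.

Therefore ∬_D (5x^2 + 5y^2) dA = 405π/2.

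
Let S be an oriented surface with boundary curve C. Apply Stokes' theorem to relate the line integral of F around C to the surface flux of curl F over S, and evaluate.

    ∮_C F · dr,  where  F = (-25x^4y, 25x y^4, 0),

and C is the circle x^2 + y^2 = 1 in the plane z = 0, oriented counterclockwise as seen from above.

Let S be the flat disk x^2 + y^2 ≤ 1 in the plane z = 0, with upward unit normal n̂ = ẑ. By Stokes' theorem,

    ∮_C F · dr = ∬_S (∇ × F) · n̂ dS = ∬_D (curl F)_z dA,

where D is the disk x^2 + y^2 ≤ 1.

Compute the curl of F = (-25x^4y, 25x y^4, 0):
    (∇ × F)_x = ∂F_z/∂y - ∂F_y/∂z = 0,
    (∇ × F)_y = ∂F_x/∂z - ∂F_z/∂x = 0,
    (∇ × F)_z = ∂F_y/∂x - ∂F_x/∂y = 25x^4 + 25y^4.

On z = 0, (curl F)_z = 25x^4 + 25y^4.

Convert to polar (x = r cos θ, y = r sin θ, dA = r dr dθ); the integrand becomes 25r^4(sin(θ)^4 + cos(θ)^4), so

    ∬_D (curl F)_z dA = ∫_0^{2π} ∫_0^{1} (25r^4(sin(θ)^4 + cos(θ)^4)) · r dr dθ.

Inner (r from 0 to 1): 25sin(θ)^4/6 + 25cos(θ)^4/6.
Outer (θ from 0 to 2π): 25π/4.

Therefore ∮_C F · dr = 25π/4.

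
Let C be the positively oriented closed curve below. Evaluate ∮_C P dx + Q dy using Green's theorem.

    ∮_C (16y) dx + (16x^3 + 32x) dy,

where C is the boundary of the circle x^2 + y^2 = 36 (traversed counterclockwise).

Green's theorem converts the closed line integral into a double integral over the enclosed region D:

    ∮_C P dx + Q dy = ∬_D (∂Q/∂x - ∂P/∂y) dA.

Here P = 16y, Q = 16x^3 + 32x, so

    ∂Q/∂x = 48x^2 + 32,    ∂P/∂y = 16,
    ∂Q/∂x - ∂P/∂y = 48x^2 + 16.

D is the region x^2 + y^2 ≤ 36. Evaluating the double integral:

In polar coordinates (x = r cos θ, y = r sin θ, dA = r dr dθ) the integrand becomes 48r^2cos(θ)^2 + 16, so

    ∬_D (48x^2 + 16) dA = ∫_0^{2π} ∫_0^{6} (48r^2cos(θ)^2 + 16) · r dr dθ.

Inner (r from 0 to 6): 15552cos(θ)^2 + 288.
Outer (θ from 0 to 2π): 16128π.

Therefore ∮_C P dx + Q dy = 16128π.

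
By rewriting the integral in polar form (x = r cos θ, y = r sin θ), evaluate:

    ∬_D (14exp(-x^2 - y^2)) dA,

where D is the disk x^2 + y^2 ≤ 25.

The region D is 0 ≤ r ≤ 5, 0 ≤ θ ≤ 2π in polar coordinates, where x = r cos(θ), y = r sin(θ), and dA = r dr dθ.

Under the substitution, the integrand becomes 14exp(-r^2), so

    ∬_D (14exp(-x^2 - y^2)) dA = ∫_{0}^{2π} ∫_{0}^{5} (14exp(-r^2)) · r dr dθ.

Inner integral (in r): ∫_{0}^{5} (14exp(-r^2)) · r dr = 7 - 7exp(-25).

Outer integral (in θ): ∫_{0}^{2π} (7 - 7exp(-25)) dθ = -14π exp(-25) + 14π.

Therefore ∬_D (14exp(-x^2 - y^2)) dA = -14π exp(-25) + 14π.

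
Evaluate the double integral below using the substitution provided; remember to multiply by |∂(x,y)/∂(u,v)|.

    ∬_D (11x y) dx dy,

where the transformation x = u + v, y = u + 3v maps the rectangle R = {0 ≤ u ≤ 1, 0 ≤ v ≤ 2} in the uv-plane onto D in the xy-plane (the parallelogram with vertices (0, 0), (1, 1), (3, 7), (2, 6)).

Compute the Jacobian determinant of (x, y) with respect to (u, v):

    ∂(x,y)/∂(u,v) = | 1  1 | = (1)(3) - (1)(1) = 2.
                   | 1  3 |

Its absolute value is |J| = 2 (the area scaling factor).

Substituting x = u + v, y = u + 3v into the integrand,

    11x y → 11u^2 + 44u v + 33v^2,

so the integral becomes

    ∬_R (11u^2 + 44u v + 33v^2) · |J| du dv = ∫_0^1 ∫_0^2 (22u^2 + 88u v + 66v^2) dv du.

Inner (v): 44u^2 + 176u + 176.
Outer (u): 836/3.

Therefore ∬_D (11x y) dx dy = 836/3.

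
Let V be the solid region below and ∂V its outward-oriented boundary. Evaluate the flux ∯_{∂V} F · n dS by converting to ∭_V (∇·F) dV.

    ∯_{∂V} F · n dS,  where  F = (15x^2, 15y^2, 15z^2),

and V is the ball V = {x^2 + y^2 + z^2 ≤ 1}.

By the divergence theorem,

    ∯_{∂V} F · n dS = ∭_V (∇ · F) dV.

Compute the divergence:
    ∇ · F = ∂F_x/∂x + ∂F_y/∂y + ∂F_z/∂z = 30x + 30y + 30z.

In spherical coordinates, x = ρ sin(φ) cos(θ), y = ρ sin(φ) sin(θ), z = ρ cos(φ), dV = ρ^2 sin(φ) dρ dφ dθ, with 0 ≤ ρ ≤ 1, 0 ≤ φ ≤ π, 0 ≤ θ ≤ 2π.

The integrand, after substitution and multiplying by the volume element, becomes (30ρ (sqrt(2)sin(φ)sin(θ + π/4) + cos(φ))) · ρ^2 sin(φ), so

    ∭_V (∇·F) dV = ∫_0^{2π} ∫_0^{π} ∫_0^{1} (30ρ (sqrt(2)sin(φ)sin(θ + π/4) + cos(φ))) · ρ^2 sin(φ) dρ dφ dθ.

Inner (ρ from 0 to 1): 15(sqrt(2)sin(φ)sin(θ + π/4) + cos(φ))sin(φ)/2.
Middle (φ from 0 to π): 15sqrt(2)π sin(θ + π/4)/4.
Outer (θ from 0 to 2π): 0.

Therefore ∯_{∂V} F · n dS = 0.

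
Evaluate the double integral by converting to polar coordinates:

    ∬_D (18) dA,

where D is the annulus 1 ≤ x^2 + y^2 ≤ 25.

The region D is 1 ≤ r ≤ 5, 0 ≤ θ ≤ 2π in polar coordinates, where x = r cos(θ), y = r sin(θ), and dA = r dr dθ.

Under the substitution, the integrand becomes 18, so

    ∬_D (18) dA = ∫_{0}^{2π} ∫_{1}^{5} (18) · r dr dθ.

Inner integral (in r): ∫_{1}^{5} (18) · r dr = 216.

Outer integral (in θ): ∫_{0}^{2π} (216) dθ = 432π.

Therefore ∬_D (18) dA = 432π.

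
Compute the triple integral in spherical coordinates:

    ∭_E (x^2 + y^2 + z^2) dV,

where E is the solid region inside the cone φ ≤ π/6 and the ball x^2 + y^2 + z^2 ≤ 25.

In spherical coordinates, x = ρ sin(φ) cos(θ), y = ρ sin(φ) sin(θ), z = ρ cos(φ), and dV = ρ^2 sin(φ) dρ dφ dθ.

The integrand becomes ρ^2, so

    ∭_E (x^2 + y^2 + z^2) dV = ∫_{0}^{2π} ∫_{0}^{π/6} ∫_{0}^{5} (ρ^2) · ρ^2 sin(φ) dρ dφ dθ.

Inner (ρ): 625sin(φ).
Middle (φ): 625 - 625sqrt(3)/2.
Outer (θ): 625π (2 - sqrt(3)).

Therefore the triple integral equals 625π (2 - sqrt(3)).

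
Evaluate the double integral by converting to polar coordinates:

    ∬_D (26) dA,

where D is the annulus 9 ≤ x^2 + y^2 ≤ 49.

The region D is 3 ≤ r ≤ 7, 0 ≤ θ ≤ 2π in polar coordinates, where x = r cos(θ), y = r sin(θ), and dA = r dr dθ.

Under the substitution, the integrand becomes 26, so

    ∬_D (26) dA = ∫_{0}^{2π} ∫_{3}^{7} (26) · r dr dθ.

Inner integral (in r): ∫_{3}^{7} (26) · r dr = 520.

Outer integral (in θ): ∫_{0}^{2π} (520) dθ = 1040π.

Therefore ∬_D (26) dA = 1040π.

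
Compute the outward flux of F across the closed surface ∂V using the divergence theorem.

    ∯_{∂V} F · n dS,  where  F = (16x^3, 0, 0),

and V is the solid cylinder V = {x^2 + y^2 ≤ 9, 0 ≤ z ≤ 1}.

By the divergence theorem,

    ∯_{∂V} F · n dS = ∭_V (∇ · F) dV.

Compute the divergence:
    ∇ · F = ∂F_x/∂x + ∂F_y/∂y + ∂F_z/∂z = 48x^2 + 0 + 0 = 48x^2.

In cylindrical coordinates, x = r cos(θ), y = r sin(θ), z = z, dV = r dr dθ dz, with 0 ≤ r ≤ 3, 0 ≤ θ ≤ 2π, 0 ≤ z ≤ 1.

The integrand, after substitution and multiplying by the volume element, becomes (48r^2cos(θ)^2) · r, so

    ∭_V (∇·F) dV = ∫_0^{2π} ∫_0^{3} ∫_0^{1} (48r^2cos(θ)^2) · r dz dr dθ.

Inner (z from 0 to 1): 48r^3cos(θ)^2.
Middle (r from 0 to 3): 972cos(θ)^2.
Outer (θ from 0 to 2π): 972π.

Therefore ∯_{∂V} F · n dS = 972π.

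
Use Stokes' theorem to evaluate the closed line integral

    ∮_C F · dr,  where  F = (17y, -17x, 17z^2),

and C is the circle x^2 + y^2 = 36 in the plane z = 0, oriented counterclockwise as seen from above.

Let S be the flat disk x^2 + y^2 ≤ 36 in the plane z = 0, with upward unit normal n̂ = ẑ. By Stokes' theorem,

    ∮_C F · dr = ∬_S (∇ × F) · n̂ dS = ∬_D (curl F)_z dA,

where D is the disk x^2 + y^2 ≤ 36.

Compute the curl of F = (17y, -17x, 17z^2):
    (∇ × F)_x = ∂F_z/∂y - ∂F_y/∂z = 0,
    (∇ × F)_y = ∂F_x/∂z - ∂F_z/∂x = 0,
    (∇ × F)_z = ∂F_y/∂x - ∂F_x/∂y = -34.

On z = 0, (curl F)_z = -34.

Convert to polar (x = r cos θ, y = r sin θ, dA = r dr dθ); the integrand becomes -34, so

    ∬_D (curl F)_z dA = ∫_0^{2π} ∫_0^{6} (-34) · r dr dθ.

Inner (r from 0 to 6): -612.
Outer (θ from 0 to 2π): -1224π.

Therefore ∮_C F · dr = -1224π.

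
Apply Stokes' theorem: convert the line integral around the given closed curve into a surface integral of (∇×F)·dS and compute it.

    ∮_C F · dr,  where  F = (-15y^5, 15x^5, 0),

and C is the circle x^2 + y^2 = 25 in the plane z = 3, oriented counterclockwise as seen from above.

Let S be the flat disk x^2 + y^2 ≤ 25 in the plane z = 3, with upward unit normal n̂ = ẑ. By Stokes' theorem,

    ∮_C F · dr = ∬_S (∇ × F) · n̂ dS = ∬_D (curl F)_z dA,

where D is the disk x^2 + y^2 ≤ 25.

Compute the curl of F = (-15y^5, 15x^5, 0):
    (∇ × F)_x = ∂F_z/∂y - ∂F_y/∂z = 0,
    (∇ × F)_y = ∂F_x/∂z - ∂F_z/∂x = 0,
    (∇ × F)_z = ∂F_y/∂x - ∂F_x/∂y = 75x^4 + 75y^4.

On z = 3, (curl F)_z = 75x^4 + 75y^4.

Convert to polar (x = r cos θ, y = r sin θ, dA = r dr dθ); the integrand becomes 75r^4(sin(θ)^4 + cos(θ)^4), so

    ∬_D (curl F)_z dA = ∫_0^{2π} ∫_0^{5} (75r^4(sin(θ)^4 + cos(θ)^4)) · r dr dθ.

Inner (r from 0 to 5): 390625sin(θ)^4/2 + 390625cos(θ)^4/2.
Outer (θ from 0 to 2π): 1171875π/4.

Therefore ∮_C F · dr = 1171875π/4.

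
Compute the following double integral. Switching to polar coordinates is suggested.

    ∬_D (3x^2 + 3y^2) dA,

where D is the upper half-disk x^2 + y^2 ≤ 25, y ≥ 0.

The region D is 0 ≤ r ≤ 5, 0 ≤ θ ≤ π in polar coordinates, where x = r cos(θ), y = r sin(θ), and dA = r dr dθ.

Under the substitution, the integrand becomes 3r^2, so

    ∬_D (3x^2 + 3y^2) dA = ∫_{0}^{π} ∫_{0}^{5} (3r^2) · r dr dθ.

Inner integral (in r): ∫_{0}^{5} (3r^2) · r dr = 1875/4.

Outer integral (in θ): ∫_{0}^{π} (1875/4) dθ = 1875π/4.

Therefore ∬_D (3x^2 + 3y^2) dA = 1875π/4.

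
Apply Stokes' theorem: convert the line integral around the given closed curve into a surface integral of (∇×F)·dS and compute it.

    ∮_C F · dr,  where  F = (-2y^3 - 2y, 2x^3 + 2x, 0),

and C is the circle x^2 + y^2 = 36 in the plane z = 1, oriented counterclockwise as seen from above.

Let S be the flat disk x^2 + y^2 ≤ 36 in the plane z = 1, with upward unit normal n̂ = ẑ. By Stokes' theorem,

    ∮_C F · dr = ∬_S (∇ × F) · n̂ dS = ∬_D (curl F)_z dA,

where D is the disk x^2 + y^2 ≤ 36.

Compute the curl of F = (-2y^3 - 2y, 2x^3 + 2x, 0):
    (∇ × F)_x = ∂F_z/∂y - ∂F_y/∂z = 0,
    (∇ × F)_y = ∂F_x/∂z - ∂F_z/∂x = 0,
    (∇ × F)_z = ∂F_y/∂x - ∂F_x/∂y = 6x^2 + 6y^2 + 4.

On z = 1, (curl F)_z = 6x^2 + 6y^2 + 4.

Convert to polar (x = r cos θ, y = r sin θ, dA = r dr dθ); the integrand becomes 6r^2 + 4, so

    ∬_D (curl F)_z dA = ∫_0^{2π} ∫_0^{6} (6r^2 + 4) · r dr dθ.

Inner (r from 0 to 6): 2016.
Outer (θ from 0 to 2π): 4032π.

Therefore ∮_C F · dr = 4032π.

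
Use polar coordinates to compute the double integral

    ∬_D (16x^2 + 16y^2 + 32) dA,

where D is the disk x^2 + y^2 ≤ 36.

The region D is 0 ≤ r ≤ 6, 0 ≤ θ ≤ 2π in polar coordinates, where x = r cos(θ), y = r sin(θ), and dA = r dr dθ.

Under the substitution, the integrand becomes 16r^2 + 32, so

    ∬_D (16x^2 + 16y^2 + 32) dA = ∫_{0}^{2π} ∫_{0}^{6} (16r^2 + 32) · r dr dθ.

Inner integral (in r): ∫_{0}^{6} (16r^2 + 32) · r dr = 5760.

Outer integral (in θ): ∫_{0}^{2π} (5760) dθ = 11520π.

Therefore ∬_D (16x^2 + 16y^2 + 32) dA = 11520π.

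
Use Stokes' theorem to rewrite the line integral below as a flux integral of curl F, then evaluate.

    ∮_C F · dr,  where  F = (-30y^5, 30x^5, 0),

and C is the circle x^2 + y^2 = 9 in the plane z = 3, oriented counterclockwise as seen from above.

Let S be the flat disk x^2 + y^2 ≤ 9 in the plane z = 3, with upward unit normal n̂ = ẑ. By Stokes' theorem,

    ∮_C F · dr = ∬_S (∇ × F) · n̂ dS = ∬_D (curl F)_z dA,

where D is the disk x^2 + y^2 ≤ 9.

Compute the curl of F = (-30y^5, 30x^5, 0):
    (∇ × F)_x = ∂F_z/∂y - ∂F_y/∂z = 0,
    (∇ × F)_y = ∂F_x/∂z - ∂F_z/∂x = 0,
    (∇ × F)_z = ∂F_y/∂x - ∂F_x/∂y = 150x^4 + 150y^4.

On z = 3, (curl F)_z = 150x^4 + 150y^4.

Convert to polar (x = r cos θ, y = r sin θ, dA = r dr dθ); the integrand becomes 150r^4(sin(θ)^4 + cos(θ)^4), so

    ∬_D (curl F)_z dA = ∫_0^{2π} ∫_0^{3} (150r^4(sin(θ)^4 + cos(θ)^4)) · r dr dθ.

Inner (r from 0 to 3): 18225sin(θ)^4 + 18225cos(θ)^4.
Outer (θ from 0 to 2π): 54675π/2.

Therefore ∮_C F · dr = 54675π/2.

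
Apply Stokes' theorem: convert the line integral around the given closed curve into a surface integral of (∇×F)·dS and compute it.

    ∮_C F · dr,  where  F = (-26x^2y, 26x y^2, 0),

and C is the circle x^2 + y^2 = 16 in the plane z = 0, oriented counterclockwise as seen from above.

Let S be the flat disk x^2 + y^2 ≤ 16 in the plane z = 0, with upward unit normal n̂ = ẑ. By Stokes' theorem,

    ∮_C F · dr = ∬_S (∇ × F) · n̂ dS = ∬_D (curl F)_z dA,

where D is the disk x^2 + y^2 ≤ 16.

Compute the curl of F = (-26x^2y, 26x y^2, 0):
    (∇ × F)_x = ∂F_z/∂y - ∂F_y/∂z = 0,
    (∇ × F)_y = ∂F_x/∂z - ∂F_z/∂x = 0,
    (∇ × F)_z = ∂F_y/∂x - ∂F_x/∂y = 26x^2 + 26y^2.

On z = 0, (curl F)_z = 26x^2 + 26y^2.

Convert to polar (x = r cos θ, y = r sin θ, dA = r dr dθ); the integrand becomes 26r^2, so

    ∬_D (curl F)_z dA = ∫_0^{2π} ∫_0^{4} (26r^2) · r dr dθ.

Inner (r from 0 to 4): 1664.
Outer (θ from 0 to 2π): 3328π.

Therefore ∮_C F · dr = 3328π.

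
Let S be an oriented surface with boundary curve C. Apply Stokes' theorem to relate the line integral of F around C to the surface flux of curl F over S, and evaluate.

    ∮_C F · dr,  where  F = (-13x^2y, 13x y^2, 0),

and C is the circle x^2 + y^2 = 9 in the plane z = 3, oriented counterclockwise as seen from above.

Let S be the flat disk x^2 + y^2 ≤ 9 in the plane z = 3, with upward unit normal n̂ = ẑ. By Stokes' theorem,

    ∮_C F · dr = ∬_S (∇ × F) · n̂ dS = ∬_D (curl F)_z dA,

where D is the disk x^2 + y^2 ≤ 9.

Compute the curl of F = (-13x^2y, 13x y^2, 0):
    (∇ × F)_x = ∂F_z/∂y - ∂F_y/∂z = 0,
    (∇ × F)_y = ∂F_x/∂z - ∂F_z/∂x = 0,
    (∇ × F)_z = ∂F_y/∂x - ∂F_x/∂y = 13x^2 + 13y^2.

On z = 3, (curl F)_z = 13x^2 + 13y^2.

Convert to polar (x = r cos θ, y = r sin θ, dA = r dr dθ); the integrand becomes 13r^2, so

    ∬_D (curl F)_z dA = ∫_0^{2π} ∫_0^{3} (13r^2) · r dr dθ.

Inner (r from 0 to 3): 1053/4.
Outer (θ from 0 to 2π): 1053π/2.

Therefore ∮_C F · dr = 1053π/2.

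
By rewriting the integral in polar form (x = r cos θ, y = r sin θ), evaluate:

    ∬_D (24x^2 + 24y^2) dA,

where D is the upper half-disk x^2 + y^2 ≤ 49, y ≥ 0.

The region D is 0 ≤ r ≤ 7, 0 ≤ θ ≤ π in polar coordinates, where x = r cos(θ), y = r sin(θ), and dA = r dr dθ.

Under the substitution, the integrand becomes 24r^2, so

    ∬_D (24x^2 + 24y^2) dA = ∫_{0}^{π} ∫_{0}^{7} (24r^2) · r dr dθ.

Inner integral (in r): ∫_{0}^{7} (24r^2) · r dr = 14406.

Outer integral (in θ): ∫_{0}^{π} (14406) dθ = 14406π.

Therefore ∬_D (24x^2 + 24y^2) dA = 14406π.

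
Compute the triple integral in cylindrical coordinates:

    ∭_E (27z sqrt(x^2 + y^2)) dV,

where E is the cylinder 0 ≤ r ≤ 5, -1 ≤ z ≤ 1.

In cylindrical coordinates, x = r cos(θ), y = r sin(θ), z = z, and dV = r dr dθ dz.

The integrand becomes 27r z, so

    ∭_E (27z sqrt(x^2 + y^2)) dV = ∫_{0}^{2π} ∫_{0}^{5} ∫_{-1}^{1} (27r z) · r dz dr dθ.

Inner (z): 0.
Middle (r from 0 to 5): 0.
Outer (θ): 0.

Therefore the triple integral equals 0.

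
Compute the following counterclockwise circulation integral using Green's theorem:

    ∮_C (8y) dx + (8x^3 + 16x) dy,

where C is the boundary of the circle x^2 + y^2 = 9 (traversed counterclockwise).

Green's theorem converts the closed line integral into a double integral over the enclosed region D:

    ∮_C P dx + Q dy = ∬_D (∂Q/∂x - ∂P/∂y) dA.

Here P = 8y, Q = 8x^3 + 16x, so

    ∂Q/∂x = 24x^2 + 16,    ∂P/∂y = 8,
    ∂Q/∂x - ∂P/∂y = 24x^2 + 8.

D is the region x^2 + y^2 ≤ 9. Evaluating the double integral:

In polar coordinates (x = r cos θ, y = r sin θ, dA = r dr dθ) the integrand becomes 24r^2cos(θ)^2 + 8, so

    ∬_D (24x^2 + 8) dA = ∫_0^{2π} ∫_0^{3} (24r^2cos(θ)^2 + 8) · r dr dθ.

Inner (r from 0 to 3): 486cos(θ)^2 + 36.
Outer (θ from 0 to 2π): 558π.

Therefore ∮_C P dx + Q dy = 558π.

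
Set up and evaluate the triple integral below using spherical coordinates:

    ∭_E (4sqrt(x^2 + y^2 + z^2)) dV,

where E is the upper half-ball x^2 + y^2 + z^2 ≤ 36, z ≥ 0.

In spherical coordinates, x = ρ sin(φ) cos(θ), y = ρ sin(φ) sin(θ), z = ρ cos(φ), and dV = ρ^2 sin(φ) dρ dφ dθ.

The integrand becomes 4ρ, so

    ∭_E (4sqrt(x^2 + y^2 + z^2)) dV = ∫_{0}^{2π} ∫_{0}^{π/2} ∫_{0}^{6} (4ρ) · ρ^2 sin(φ) dρ dφ dθ.

Inner (ρ): 1296sin(φ).
Middle (φ): 1296.
Outer (θ): 2592π.

Therefore the triple integral equals 2592π.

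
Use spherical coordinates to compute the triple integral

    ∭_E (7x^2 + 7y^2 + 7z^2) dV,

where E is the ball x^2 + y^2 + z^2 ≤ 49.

In spherical coordinates, x = ρ sin(φ) cos(θ), y = ρ sin(φ) sin(θ), z = ρ cos(φ), and dV = ρ^2 sin(φ) dρ dφ dθ.

The integrand becomes 7ρ^2, so

    ∭_E (7x^2 + 7y^2 + 7z^2) dV = ∫_{0}^{2π} ∫_{0}^{π} ∫_{0}^{7} (7ρ^2) · ρ^2 sin(φ) dρ dφ dθ.

Inner (ρ): 117649sin(φ)/5.
Middle (φ): 235298/5.
Outer (θ): 470596π/5.

Therefore the triple integral equals 470596π/5.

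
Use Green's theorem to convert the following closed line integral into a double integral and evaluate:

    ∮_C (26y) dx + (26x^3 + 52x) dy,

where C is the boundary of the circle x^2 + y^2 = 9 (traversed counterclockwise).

Green's theorem converts the closed line integral into a double integral over the enclosed region D:

    ∮_C P dx + Q dy = ∬_D (∂Q/∂x - ∂P/∂y) dA.

Here P = 26y, Q = 26x^3 + 52x, so

    ∂Q/∂x = 78x^2 + 52,    ∂P/∂y = 26,
    ∂Q/∂x - ∂P/∂y = 78x^2 + 26.

D is the region x^2 + y^2 ≤ 9. Evaluating the double integral:

In polar coordinates (x = r cos θ, y = r sin θ, dA = r dr dθ) the integrand becomes 78r^2cos(θ)^2 + 26, so

    ∬_D (78x^2 + 26) dA = ∫_0^{2π} ∫_0^{3} (78r^2cos(θ)^2 + 26) · r dr dθ.

Inner (r from 0 to 3): 3159cos(θ)^2/2 + 117.
Outer (θ from 0 to 2π): 3627π/2.

Therefore ∮_C P dx + Q dy = 3627π/2.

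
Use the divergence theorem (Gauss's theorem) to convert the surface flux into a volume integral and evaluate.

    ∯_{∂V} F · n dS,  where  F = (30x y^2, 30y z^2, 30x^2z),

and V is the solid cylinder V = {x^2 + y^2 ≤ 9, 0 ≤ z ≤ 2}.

By the divergence theorem,

    ∯_{∂V} F · n dS = ∭_V (∇ · F) dV.

Compute the divergence:
    ∇ · F = ∂F_x/∂x + ∂F_y/∂y + ∂F_z/∂z = 30y^2 + 30z^2 + 30x^2 = 30x^2 + 30y^2 + 30z^2.

In cylindrical coordinates, x = r cos(θ), y = r sin(θ), z = z, dV = r dr dθ dz, with 0 ≤ r ≤ 3, 0 ≤ θ ≤ 2π, 0 ≤ z ≤ 2.

The integrand, after substitution and multiplying by the volume element, becomes (30r^2 + 30z^2) · r, so

    ∭_V (∇·F) dV = ∫_0^{2π} ∫_0^{3} ∫_0^{2} (30r^2 + 30z^2) · r dz dr dθ.

Inner (z from 0 to 2): 60r^3 + 80r.
Middle (r from 0 to 3): 1575.
Outer (θ from 0 to 2π): 3150π.

Therefore ∯_{∂V} F · n dS = 3150π.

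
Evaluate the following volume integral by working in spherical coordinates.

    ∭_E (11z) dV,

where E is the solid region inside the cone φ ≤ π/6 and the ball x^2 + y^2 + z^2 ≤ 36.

In spherical coordinates, x = ρ sin(φ) cos(θ), y = ρ sin(φ) sin(θ), z = ρ cos(φ), and dV = ρ^2 sin(φ) dρ dφ dθ.

The integrand becomes 11ρ cos(φ), so

    ∭_E (11z) dV = ∫_{0}^{2π} ∫_{0}^{π/6} ∫_{0}^{6} (11ρ cos(φ)) · ρ^2 sin(φ) dρ dφ dθ.

Inner (ρ): 1782sin(2φ).
Middle (φ): 891/2.
Outer (θ): 891π.

Therefore the triple integral equals 891π.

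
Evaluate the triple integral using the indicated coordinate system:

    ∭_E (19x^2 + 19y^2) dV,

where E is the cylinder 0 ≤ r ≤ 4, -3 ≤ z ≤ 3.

In cylindrical coordinates, x = r cos(θ), y = r sin(θ), z = z, and dV = r dr dθ dz.

The integrand becomes 19r^2, so

    ∭_E (19x^2 + 19y^2) dV = ∫_{0}^{2π} ∫_{0}^{4} ∫_{-3}^{3} (19r^2) · r dz dr dθ.

Inner (z): 114r^3.
Middle (r from 0 to 4): 7296.
Outer (θ): 14592π.

Therefore the triple integral equals 14592π.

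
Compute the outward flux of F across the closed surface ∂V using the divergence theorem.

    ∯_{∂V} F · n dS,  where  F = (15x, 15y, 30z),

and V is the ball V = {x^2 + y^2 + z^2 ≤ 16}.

By the divergence theorem,

    ∯_{∂V} F · n dS = ∭_V (∇ · F) dV.

Compute the divergence:
    ∇ · F = ∂F_x/∂x + ∂F_y/∂y + ∂F_z/∂z = 15 + 15 + 30 = 60.

In spherical coordinates, x = ρ sin(φ) cos(θ), y = ρ sin(φ) sin(θ), z = ρ cos(φ), dV = ρ^2 sin(φ) dρ dφ dθ, with 0 ≤ ρ ≤ 4, 0 ≤ φ ≤ π, 0 ≤ θ ≤ 2π.

The integrand, after substitution and multiplying by the volume element, becomes (60) · ρ^2 sin(φ), so

    ∭_V (∇·F) dV = ∫_0^{2π} ∫_0^{π} ∫_0^{4} (60) · ρ^2 sin(φ) dρ dφ dθ.

Inner (ρ from 0 to 4): 1280sin(φ).
Middle (φ from 0 to π): 2560.
Outer (θ from 0 to 2π): 5120π.

Therefore ∯_{∂V} F · n dS = 5120π.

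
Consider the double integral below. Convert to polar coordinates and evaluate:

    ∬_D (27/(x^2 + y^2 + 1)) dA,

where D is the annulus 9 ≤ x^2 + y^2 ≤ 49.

The region D is 3 ≤ r ≤ 7, 0 ≤ θ ≤ 2π in polar coordinates, where x = r cos(θ), y = r sin(θ), and dA = r dr dθ.

Under the substitution, the integrand becomes 27/(r^2 + 1), so

    ∬_D (27/(x^2 + y^2 + 1)) dA = ∫_{0}^{2π} ∫_{3}^{7} (27/(r^2 + 1)) · r dr dθ.

Inner integral (in r): ∫_{3}^{7} (27/(r^2 + 1)) · r dr = 27log(5)/2.

Outer integral (in θ): ∫_{0}^{2π} (27log(5)/2) dθ = 27π log(5).

Therefore ∬_D (27/(x^2 + y^2 + 1)) dA = 27π log(5).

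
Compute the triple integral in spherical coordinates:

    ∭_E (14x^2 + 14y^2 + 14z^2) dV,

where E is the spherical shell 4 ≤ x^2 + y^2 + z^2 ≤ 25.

In spherical coordinates, x = ρ sin(φ) cos(θ), y = ρ sin(φ) sin(θ), z = ρ cos(φ), and dV = ρ^2 sin(φ) dρ dφ dθ.

The integrand becomes 14ρ^2, so

    ∭_E (14x^2 + 14y^2 + 14z^2) dV = ∫_{0}^{2π} ∫_{0}^{π} ∫_{2}^{5} (14ρ^2) · ρ^2 sin(φ) dρ dφ dθ.

Inner (ρ): 43302sin(φ)/5.
Middle (φ): 86604/5.
Outer (θ): 173208π/5.

Therefore the triple integral equals 173208π/5.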